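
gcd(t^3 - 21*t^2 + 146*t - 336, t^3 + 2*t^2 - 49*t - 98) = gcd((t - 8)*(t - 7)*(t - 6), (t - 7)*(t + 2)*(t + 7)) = t - 7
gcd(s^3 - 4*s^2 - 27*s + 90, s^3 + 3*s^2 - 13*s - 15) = s^2 + 2*s - 15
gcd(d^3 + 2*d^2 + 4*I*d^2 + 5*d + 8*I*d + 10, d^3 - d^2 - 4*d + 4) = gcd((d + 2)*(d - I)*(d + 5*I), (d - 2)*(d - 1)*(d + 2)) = d + 2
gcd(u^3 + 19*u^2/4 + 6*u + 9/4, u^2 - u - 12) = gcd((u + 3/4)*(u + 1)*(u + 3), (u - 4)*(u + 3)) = u + 3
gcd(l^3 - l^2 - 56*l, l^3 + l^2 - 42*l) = l^2 + 7*l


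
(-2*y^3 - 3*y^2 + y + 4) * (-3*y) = 6*y^4 + 9*y^3 - 3*y^2 - 12*y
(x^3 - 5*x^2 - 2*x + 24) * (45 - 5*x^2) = -5*x^5 + 25*x^4 + 55*x^3 - 345*x^2 - 90*x + 1080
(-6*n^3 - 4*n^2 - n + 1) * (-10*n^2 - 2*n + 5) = 60*n^5 + 52*n^4 - 12*n^3 - 28*n^2 - 7*n + 5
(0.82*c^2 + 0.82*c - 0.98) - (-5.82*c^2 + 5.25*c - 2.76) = 6.64*c^2 - 4.43*c + 1.78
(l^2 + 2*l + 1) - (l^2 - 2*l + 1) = 4*l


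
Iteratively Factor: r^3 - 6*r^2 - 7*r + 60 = (r + 3)*(r^2 - 9*r + 20) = (r - 4)*(r + 3)*(r - 5)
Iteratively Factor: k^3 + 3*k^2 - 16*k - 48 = (k - 4)*(k^2 + 7*k + 12) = (k - 4)*(k + 3)*(k + 4)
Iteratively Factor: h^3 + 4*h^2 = (h)*(h^2 + 4*h) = h*(h + 4)*(h)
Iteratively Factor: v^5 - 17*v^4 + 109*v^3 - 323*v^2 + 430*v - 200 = (v - 2)*(v^4 - 15*v^3 + 79*v^2 - 165*v + 100) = (v - 5)*(v - 2)*(v^3 - 10*v^2 + 29*v - 20) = (v - 5)*(v - 4)*(v - 2)*(v^2 - 6*v + 5) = (v - 5)^2*(v - 4)*(v - 2)*(v - 1)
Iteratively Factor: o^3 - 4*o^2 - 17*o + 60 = (o - 5)*(o^2 + o - 12) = (o - 5)*(o - 3)*(o + 4)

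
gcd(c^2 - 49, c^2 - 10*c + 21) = c - 7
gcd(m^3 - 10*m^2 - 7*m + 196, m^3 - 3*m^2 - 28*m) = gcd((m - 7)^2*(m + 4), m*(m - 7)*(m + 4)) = m^2 - 3*m - 28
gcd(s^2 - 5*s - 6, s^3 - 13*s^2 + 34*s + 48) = s^2 - 5*s - 6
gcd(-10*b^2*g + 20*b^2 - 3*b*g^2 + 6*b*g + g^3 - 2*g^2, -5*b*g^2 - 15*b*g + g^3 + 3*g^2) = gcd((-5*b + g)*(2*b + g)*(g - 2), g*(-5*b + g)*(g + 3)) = 5*b - g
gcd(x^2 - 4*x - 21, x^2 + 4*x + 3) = x + 3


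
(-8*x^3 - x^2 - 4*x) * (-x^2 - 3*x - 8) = 8*x^5 + 25*x^4 + 71*x^3 + 20*x^2 + 32*x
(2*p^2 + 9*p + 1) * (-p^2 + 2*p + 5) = -2*p^4 - 5*p^3 + 27*p^2 + 47*p + 5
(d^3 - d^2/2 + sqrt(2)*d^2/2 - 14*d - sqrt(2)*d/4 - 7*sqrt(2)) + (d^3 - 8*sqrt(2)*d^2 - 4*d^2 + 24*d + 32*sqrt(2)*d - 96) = 2*d^3 - 15*sqrt(2)*d^2/2 - 9*d^2/2 + 10*d + 127*sqrt(2)*d/4 - 96 - 7*sqrt(2)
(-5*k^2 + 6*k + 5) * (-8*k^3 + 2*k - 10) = 40*k^5 - 48*k^4 - 50*k^3 + 62*k^2 - 50*k - 50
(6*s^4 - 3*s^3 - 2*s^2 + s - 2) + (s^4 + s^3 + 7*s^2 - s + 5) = 7*s^4 - 2*s^3 + 5*s^2 + 3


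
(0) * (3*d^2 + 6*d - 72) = 0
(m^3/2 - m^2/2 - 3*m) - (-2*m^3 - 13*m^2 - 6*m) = 5*m^3/2 + 25*m^2/2 + 3*m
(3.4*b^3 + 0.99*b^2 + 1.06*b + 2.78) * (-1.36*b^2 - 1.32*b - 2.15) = -4.624*b^5 - 5.8344*b^4 - 10.0584*b^3 - 7.3085*b^2 - 5.9486*b - 5.977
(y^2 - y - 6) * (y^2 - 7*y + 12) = y^4 - 8*y^3 + 13*y^2 + 30*y - 72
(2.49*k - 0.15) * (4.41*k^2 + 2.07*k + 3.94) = 10.9809*k^3 + 4.4928*k^2 + 9.5001*k - 0.591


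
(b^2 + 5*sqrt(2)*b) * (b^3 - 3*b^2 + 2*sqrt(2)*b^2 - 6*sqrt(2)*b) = b^5 - 3*b^4 + 7*sqrt(2)*b^4 - 21*sqrt(2)*b^3 + 20*b^3 - 60*b^2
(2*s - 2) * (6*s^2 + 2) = 12*s^3 - 12*s^2 + 4*s - 4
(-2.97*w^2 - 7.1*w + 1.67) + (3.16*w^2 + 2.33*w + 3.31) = 0.19*w^2 - 4.77*w + 4.98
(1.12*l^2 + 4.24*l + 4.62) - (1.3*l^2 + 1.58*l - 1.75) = -0.18*l^2 + 2.66*l + 6.37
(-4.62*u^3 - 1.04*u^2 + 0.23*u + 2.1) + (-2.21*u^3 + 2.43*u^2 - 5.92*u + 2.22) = -6.83*u^3 + 1.39*u^2 - 5.69*u + 4.32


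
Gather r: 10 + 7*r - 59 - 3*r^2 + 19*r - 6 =-3*r^2 + 26*r - 55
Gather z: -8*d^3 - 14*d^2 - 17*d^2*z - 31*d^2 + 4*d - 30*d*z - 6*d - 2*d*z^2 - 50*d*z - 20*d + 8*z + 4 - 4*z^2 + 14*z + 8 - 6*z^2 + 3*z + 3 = -8*d^3 - 45*d^2 - 22*d + z^2*(-2*d - 10) + z*(-17*d^2 - 80*d + 25) + 15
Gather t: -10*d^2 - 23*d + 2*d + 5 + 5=-10*d^2 - 21*d + 10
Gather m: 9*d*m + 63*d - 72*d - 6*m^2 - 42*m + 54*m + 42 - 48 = -9*d - 6*m^2 + m*(9*d + 12) - 6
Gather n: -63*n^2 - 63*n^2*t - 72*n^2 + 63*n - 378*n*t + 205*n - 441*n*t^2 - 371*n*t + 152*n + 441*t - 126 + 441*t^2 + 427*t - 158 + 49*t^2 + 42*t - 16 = n^2*(-63*t - 135) + n*(-441*t^2 - 749*t + 420) + 490*t^2 + 910*t - 300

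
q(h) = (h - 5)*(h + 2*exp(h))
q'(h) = h + (h - 5)*(2*exp(h) + 1) + 2*exp(h)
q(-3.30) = 26.78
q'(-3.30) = -12.14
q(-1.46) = 6.43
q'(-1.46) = -10.46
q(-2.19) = 14.14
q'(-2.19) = -10.77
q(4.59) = -82.65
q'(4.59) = 120.40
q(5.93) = 705.16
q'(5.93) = 1458.82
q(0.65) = -19.49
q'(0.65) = -16.53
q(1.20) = -29.79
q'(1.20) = -21.19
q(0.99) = -25.55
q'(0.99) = -19.22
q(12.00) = 2278651.08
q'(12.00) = 2604095.66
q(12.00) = 2278651.08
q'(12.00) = 2604095.66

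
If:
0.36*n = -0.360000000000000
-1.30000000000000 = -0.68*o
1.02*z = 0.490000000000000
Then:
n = -1.00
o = 1.91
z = 0.48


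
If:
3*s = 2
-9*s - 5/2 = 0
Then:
No Solution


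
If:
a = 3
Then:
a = 3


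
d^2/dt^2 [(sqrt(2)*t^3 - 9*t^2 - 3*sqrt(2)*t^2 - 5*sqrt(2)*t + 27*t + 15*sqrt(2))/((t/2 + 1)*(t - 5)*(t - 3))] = 4*(-9*t^3 + 3*sqrt(2)*t^3 + 15*sqrt(2)*t^2 - 270*t + 45*sqrt(2)*t + 5*sqrt(2) + 270)/(t^6 - 9*t^5 - 3*t^4 + 153*t^3 + 30*t^2 - 900*t - 1000)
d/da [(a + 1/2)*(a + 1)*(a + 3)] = 3*a^2 + 9*a + 5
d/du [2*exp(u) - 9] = 2*exp(u)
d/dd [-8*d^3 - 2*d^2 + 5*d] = -24*d^2 - 4*d + 5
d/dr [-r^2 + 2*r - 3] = 2 - 2*r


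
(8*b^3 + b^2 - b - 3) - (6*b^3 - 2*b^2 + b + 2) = 2*b^3 + 3*b^2 - 2*b - 5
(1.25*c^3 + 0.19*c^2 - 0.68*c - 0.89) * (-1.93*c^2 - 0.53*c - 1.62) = -2.4125*c^5 - 1.0292*c^4 - 0.8133*c^3 + 1.7703*c^2 + 1.5733*c + 1.4418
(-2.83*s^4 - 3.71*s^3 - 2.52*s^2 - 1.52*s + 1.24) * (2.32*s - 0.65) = -6.5656*s^5 - 6.7677*s^4 - 3.4349*s^3 - 1.8884*s^2 + 3.8648*s - 0.806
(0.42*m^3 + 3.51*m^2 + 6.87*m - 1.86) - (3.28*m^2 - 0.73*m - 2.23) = 0.42*m^3 + 0.23*m^2 + 7.6*m + 0.37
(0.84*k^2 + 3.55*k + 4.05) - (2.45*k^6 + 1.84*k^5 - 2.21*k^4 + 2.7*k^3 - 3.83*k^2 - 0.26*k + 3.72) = -2.45*k^6 - 1.84*k^5 + 2.21*k^4 - 2.7*k^3 + 4.67*k^2 + 3.81*k + 0.33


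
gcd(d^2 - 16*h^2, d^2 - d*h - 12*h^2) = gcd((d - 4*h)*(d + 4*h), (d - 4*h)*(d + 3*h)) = d - 4*h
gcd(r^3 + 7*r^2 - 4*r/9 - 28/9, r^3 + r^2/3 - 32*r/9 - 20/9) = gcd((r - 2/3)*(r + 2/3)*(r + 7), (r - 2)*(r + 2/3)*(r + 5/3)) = r + 2/3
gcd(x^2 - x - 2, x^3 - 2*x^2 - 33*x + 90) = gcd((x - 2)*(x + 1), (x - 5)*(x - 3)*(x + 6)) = 1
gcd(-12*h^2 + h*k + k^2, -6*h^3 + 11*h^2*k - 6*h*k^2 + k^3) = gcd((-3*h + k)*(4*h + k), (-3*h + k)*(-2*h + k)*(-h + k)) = 3*h - k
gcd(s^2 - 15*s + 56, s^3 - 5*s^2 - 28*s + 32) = s - 8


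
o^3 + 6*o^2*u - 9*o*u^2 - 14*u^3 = (o - 2*u)*(o + u)*(o + 7*u)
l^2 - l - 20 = (l - 5)*(l + 4)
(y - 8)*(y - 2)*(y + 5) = y^3 - 5*y^2 - 34*y + 80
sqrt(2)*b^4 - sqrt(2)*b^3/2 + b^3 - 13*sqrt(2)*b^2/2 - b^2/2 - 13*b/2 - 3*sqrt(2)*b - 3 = (b - 3)*(b + 2)*(b + sqrt(2)/2)*(sqrt(2)*b + sqrt(2)/2)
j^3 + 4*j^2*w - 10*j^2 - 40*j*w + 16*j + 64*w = (j - 8)*(j - 2)*(j + 4*w)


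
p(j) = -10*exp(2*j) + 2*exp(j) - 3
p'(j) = -20*exp(2*j) + 2*exp(j) = (2 - 20*exp(j))*exp(j)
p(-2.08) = -2.91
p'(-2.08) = -0.06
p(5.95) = -1471901.75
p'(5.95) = -2944565.00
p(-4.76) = -2.98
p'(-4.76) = 0.02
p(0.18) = -14.94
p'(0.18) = -26.27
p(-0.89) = -3.87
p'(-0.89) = -2.55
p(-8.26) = -3.00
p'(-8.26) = 0.00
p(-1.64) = -2.99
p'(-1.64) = -0.36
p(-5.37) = -2.99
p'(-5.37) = 0.01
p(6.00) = -1626744.06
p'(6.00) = -3254288.97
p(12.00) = -264890895791.85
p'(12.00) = -529782117087.29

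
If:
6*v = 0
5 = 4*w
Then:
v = 0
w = 5/4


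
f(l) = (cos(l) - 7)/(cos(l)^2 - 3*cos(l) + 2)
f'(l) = (2*sin(l)*cos(l) - 3*sin(l))*(cos(l) - 7)/(cos(l)^2 - 3*cos(l) + 2)^2 - sin(l)/(cos(l)^2 - 3*cos(l) + 2)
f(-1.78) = -2.70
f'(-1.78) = -3.02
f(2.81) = -1.39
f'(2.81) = 0.33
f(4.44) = -2.52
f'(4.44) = -2.65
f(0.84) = -14.29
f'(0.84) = 38.31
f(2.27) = -1.76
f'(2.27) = 1.15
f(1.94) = -2.29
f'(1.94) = 2.18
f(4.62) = -3.10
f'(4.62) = -3.87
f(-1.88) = -2.43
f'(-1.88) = -2.46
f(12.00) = -34.10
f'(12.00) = -130.04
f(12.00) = -34.10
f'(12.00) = -130.04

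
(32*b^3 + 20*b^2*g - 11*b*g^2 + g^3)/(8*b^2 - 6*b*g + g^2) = (8*b^2 + 7*b*g - g^2)/(2*b - g)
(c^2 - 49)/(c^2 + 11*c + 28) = (c - 7)/(c + 4)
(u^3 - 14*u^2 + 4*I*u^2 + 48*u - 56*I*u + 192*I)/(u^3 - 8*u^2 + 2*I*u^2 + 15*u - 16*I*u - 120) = (u^2 + u*(-6 + 4*I) - 24*I)/(u^2 + 2*I*u + 15)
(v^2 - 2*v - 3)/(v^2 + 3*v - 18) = (v + 1)/(v + 6)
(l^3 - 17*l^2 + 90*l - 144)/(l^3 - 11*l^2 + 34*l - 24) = (l^2 - 11*l + 24)/(l^2 - 5*l + 4)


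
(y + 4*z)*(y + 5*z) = y^2 + 9*y*z + 20*z^2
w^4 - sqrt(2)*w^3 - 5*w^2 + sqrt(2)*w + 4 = (w - 1)*(w + 1)*(w - 2*sqrt(2))*(w + sqrt(2))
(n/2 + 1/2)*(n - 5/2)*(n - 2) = n^3/2 - 7*n^2/4 + n/4 + 5/2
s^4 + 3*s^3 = s^3*(s + 3)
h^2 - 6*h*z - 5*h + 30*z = (h - 5)*(h - 6*z)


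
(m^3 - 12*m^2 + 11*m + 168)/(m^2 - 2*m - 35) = (m^2 - 5*m - 24)/(m + 5)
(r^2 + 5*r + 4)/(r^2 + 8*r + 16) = (r + 1)/(r + 4)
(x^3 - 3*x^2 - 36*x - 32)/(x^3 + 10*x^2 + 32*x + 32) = (x^2 - 7*x - 8)/(x^2 + 6*x + 8)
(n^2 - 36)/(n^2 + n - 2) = (n^2 - 36)/(n^2 + n - 2)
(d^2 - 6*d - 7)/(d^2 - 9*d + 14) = (d + 1)/(d - 2)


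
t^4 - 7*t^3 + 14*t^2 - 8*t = t*(t - 4)*(t - 2)*(t - 1)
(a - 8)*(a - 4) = a^2 - 12*a + 32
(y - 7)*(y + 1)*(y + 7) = y^3 + y^2 - 49*y - 49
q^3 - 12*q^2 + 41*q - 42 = (q - 7)*(q - 3)*(q - 2)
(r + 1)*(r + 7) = r^2 + 8*r + 7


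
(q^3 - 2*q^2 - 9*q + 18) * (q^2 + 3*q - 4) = q^5 + q^4 - 19*q^3 - q^2 + 90*q - 72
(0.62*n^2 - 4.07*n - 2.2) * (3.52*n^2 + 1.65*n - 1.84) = 2.1824*n^4 - 13.3034*n^3 - 15.6003*n^2 + 3.8588*n + 4.048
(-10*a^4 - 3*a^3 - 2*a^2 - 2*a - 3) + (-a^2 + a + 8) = -10*a^4 - 3*a^3 - 3*a^2 - a + 5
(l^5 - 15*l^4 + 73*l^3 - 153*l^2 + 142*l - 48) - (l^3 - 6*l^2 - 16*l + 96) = l^5 - 15*l^4 + 72*l^3 - 147*l^2 + 158*l - 144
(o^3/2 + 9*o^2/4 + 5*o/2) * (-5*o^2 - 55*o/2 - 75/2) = -5*o^5/2 - 25*o^4 - 745*o^3/8 - 1225*o^2/8 - 375*o/4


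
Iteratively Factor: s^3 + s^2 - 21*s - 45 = (s + 3)*(s^2 - 2*s - 15) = (s - 5)*(s + 3)*(s + 3)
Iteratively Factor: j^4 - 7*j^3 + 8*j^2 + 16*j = (j - 4)*(j^3 - 3*j^2 - 4*j) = (j - 4)^2*(j^2 + j) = (j - 4)^2*(j + 1)*(j)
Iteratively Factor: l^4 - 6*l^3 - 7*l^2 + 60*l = (l + 3)*(l^3 - 9*l^2 + 20*l) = (l - 4)*(l + 3)*(l^2 - 5*l) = l*(l - 4)*(l + 3)*(l - 5)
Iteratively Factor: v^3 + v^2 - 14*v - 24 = (v + 2)*(v^2 - v - 12) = (v + 2)*(v + 3)*(v - 4)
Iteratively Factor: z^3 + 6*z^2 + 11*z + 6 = (z + 1)*(z^2 + 5*z + 6) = (z + 1)*(z + 3)*(z + 2)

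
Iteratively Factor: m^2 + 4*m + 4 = (m + 2)*(m + 2)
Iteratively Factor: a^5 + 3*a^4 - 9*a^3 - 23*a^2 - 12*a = (a + 4)*(a^4 - a^3 - 5*a^2 - 3*a) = (a + 1)*(a + 4)*(a^3 - 2*a^2 - 3*a) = a*(a + 1)*(a + 4)*(a^2 - 2*a - 3) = a*(a + 1)^2*(a + 4)*(a - 3)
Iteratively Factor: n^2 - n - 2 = (n - 2)*(n + 1)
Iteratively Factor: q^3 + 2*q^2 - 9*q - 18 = (q - 3)*(q^2 + 5*q + 6) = (q - 3)*(q + 2)*(q + 3)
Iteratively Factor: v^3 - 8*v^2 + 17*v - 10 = (v - 2)*(v^2 - 6*v + 5) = (v - 5)*(v - 2)*(v - 1)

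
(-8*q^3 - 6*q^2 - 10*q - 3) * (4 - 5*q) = 40*q^4 - 2*q^3 + 26*q^2 - 25*q - 12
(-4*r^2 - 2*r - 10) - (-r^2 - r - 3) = -3*r^2 - r - 7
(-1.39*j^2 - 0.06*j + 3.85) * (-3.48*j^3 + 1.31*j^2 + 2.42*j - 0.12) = 4.8372*j^5 - 1.6121*j^4 - 16.8404*j^3 + 5.0651*j^2 + 9.3242*j - 0.462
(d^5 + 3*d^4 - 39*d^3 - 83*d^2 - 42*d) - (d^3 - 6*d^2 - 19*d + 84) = d^5 + 3*d^4 - 40*d^3 - 77*d^2 - 23*d - 84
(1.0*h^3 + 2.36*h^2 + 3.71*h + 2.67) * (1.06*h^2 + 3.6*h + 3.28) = 1.06*h^5 + 6.1016*h^4 + 15.7086*h^3 + 23.927*h^2 + 21.7808*h + 8.7576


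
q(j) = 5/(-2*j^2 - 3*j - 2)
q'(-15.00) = 0.00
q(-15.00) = -0.01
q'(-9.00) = -0.00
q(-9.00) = -0.04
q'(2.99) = 0.09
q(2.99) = -0.17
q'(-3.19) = -0.30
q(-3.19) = -0.39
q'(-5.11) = -0.06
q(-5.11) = -0.13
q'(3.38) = 0.07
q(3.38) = -0.14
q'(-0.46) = 5.33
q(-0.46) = -4.79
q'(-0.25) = 5.29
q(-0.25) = -3.64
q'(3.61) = 0.06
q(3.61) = -0.13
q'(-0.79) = -1.04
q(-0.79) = -5.69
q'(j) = 5*(4*j + 3)/(-2*j^2 - 3*j - 2)^2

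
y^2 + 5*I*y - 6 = (y + 2*I)*(y + 3*I)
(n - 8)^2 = n^2 - 16*n + 64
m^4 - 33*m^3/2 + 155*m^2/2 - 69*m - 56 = (m - 8)*(m - 7)*(m - 2)*(m + 1/2)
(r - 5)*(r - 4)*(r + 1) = r^3 - 8*r^2 + 11*r + 20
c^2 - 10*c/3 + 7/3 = (c - 7/3)*(c - 1)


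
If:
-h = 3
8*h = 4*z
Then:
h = -3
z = -6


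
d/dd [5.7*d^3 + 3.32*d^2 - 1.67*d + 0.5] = 17.1*d^2 + 6.64*d - 1.67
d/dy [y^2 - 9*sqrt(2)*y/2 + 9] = 2*y - 9*sqrt(2)/2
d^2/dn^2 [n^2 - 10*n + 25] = 2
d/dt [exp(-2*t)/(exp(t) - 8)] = (16 - 3*exp(t))*exp(-2*t)/(exp(2*t) - 16*exp(t) + 64)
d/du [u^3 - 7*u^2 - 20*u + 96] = 3*u^2 - 14*u - 20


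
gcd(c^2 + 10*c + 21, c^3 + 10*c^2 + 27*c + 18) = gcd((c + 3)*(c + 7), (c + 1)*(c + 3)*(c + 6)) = c + 3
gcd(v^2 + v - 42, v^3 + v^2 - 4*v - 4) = 1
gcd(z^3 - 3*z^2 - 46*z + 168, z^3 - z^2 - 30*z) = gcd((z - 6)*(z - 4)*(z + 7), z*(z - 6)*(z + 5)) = z - 6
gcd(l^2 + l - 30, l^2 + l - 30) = l^2 + l - 30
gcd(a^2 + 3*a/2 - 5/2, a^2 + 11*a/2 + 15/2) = a + 5/2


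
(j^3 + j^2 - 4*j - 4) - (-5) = j^3 + j^2 - 4*j + 1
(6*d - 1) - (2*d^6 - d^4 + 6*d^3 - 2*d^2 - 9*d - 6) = -2*d^6 + d^4 - 6*d^3 + 2*d^2 + 15*d + 5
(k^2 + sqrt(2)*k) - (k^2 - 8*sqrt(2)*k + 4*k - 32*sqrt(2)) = -4*k + 9*sqrt(2)*k + 32*sqrt(2)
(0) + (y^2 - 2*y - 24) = y^2 - 2*y - 24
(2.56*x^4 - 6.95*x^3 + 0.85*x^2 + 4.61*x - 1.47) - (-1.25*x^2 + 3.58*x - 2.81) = 2.56*x^4 - 6.95*x^3 + 2.1*x^2 + 1.03*x + 1.34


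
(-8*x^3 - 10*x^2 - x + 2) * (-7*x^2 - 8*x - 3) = 56*x^5 + 134*x^4 + 111*x^3 + 24*x^2 - 13*x - 6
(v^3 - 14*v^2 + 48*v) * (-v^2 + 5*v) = -v^5 + 19*v^4 - 118*v^3 + 240*v^2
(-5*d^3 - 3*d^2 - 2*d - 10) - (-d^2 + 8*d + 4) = -5*d^3 - 2*d^2 - 10*d - 14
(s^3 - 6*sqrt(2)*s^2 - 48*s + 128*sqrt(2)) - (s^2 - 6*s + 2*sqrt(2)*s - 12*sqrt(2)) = s^3 - 6*sqrt(2)*s^2 - s^2 - 42*s - 2*sqrt(2)*s + 140*sqrt(2)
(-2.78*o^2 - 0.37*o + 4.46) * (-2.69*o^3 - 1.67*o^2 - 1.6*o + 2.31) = 7.4782*o^5 + 5.6379*o^4 - 6.9315*o^3 - 13.278*o^2 - 7.9907*o + 10.3026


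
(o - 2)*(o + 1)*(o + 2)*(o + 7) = o^4 + 8*o^3 + 3*o^2 - 32*o - 28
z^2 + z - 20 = (z - 4)*(z + 5)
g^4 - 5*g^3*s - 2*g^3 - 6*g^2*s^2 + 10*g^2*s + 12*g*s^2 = g*(g - 2)*(g - 6*s)*(g + s)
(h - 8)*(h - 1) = h^2 - 9*h + 8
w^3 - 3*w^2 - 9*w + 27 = (w - 3)^2*(w + 3)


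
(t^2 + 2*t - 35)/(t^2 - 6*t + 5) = (t + 7)/(t - 1)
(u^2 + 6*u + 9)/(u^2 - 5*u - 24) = (u + 3)/(u - 8)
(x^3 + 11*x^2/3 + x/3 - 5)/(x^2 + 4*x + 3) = (3*x^2 + 2*x - 5)/(3*(x + 1))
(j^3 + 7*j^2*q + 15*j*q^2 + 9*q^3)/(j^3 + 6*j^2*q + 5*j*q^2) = (j^2 + 6*j*q + 9*q^2)/(j*(j + 5*q))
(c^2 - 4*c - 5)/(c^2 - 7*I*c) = (c^2 - 4*c - 5)/(c*(c - 7*I))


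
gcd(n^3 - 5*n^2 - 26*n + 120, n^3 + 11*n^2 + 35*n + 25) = n + 5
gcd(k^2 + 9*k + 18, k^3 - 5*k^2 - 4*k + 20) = 1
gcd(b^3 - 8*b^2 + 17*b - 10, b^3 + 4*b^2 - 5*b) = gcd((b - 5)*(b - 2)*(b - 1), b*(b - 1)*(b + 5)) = b - 1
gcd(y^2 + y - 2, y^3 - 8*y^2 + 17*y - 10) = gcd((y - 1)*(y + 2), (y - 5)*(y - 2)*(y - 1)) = y - 1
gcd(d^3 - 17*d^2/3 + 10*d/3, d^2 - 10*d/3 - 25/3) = d - 5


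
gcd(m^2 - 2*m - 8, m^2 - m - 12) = m - 4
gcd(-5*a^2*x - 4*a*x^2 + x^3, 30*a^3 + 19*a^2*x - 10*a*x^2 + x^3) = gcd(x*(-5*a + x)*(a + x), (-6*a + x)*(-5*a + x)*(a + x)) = -5*a^2 - 4*a*x + x^2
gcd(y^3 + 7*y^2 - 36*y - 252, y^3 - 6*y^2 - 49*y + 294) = y^2 + y - 42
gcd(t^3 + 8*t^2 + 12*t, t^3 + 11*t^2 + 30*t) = t^2 + 6*t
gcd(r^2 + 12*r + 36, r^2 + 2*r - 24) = r + 6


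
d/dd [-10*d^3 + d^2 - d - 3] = -30*d^2 + 2*d - 1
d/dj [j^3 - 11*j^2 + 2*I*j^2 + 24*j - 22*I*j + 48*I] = 3*j^2 + j*(-22 + 4*I) + 24 - 22*I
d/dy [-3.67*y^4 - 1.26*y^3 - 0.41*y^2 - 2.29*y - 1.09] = -14.68*y^3 - 3.78*y^2 - 0.82*y - 2.29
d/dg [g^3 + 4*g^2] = g*(3*g + 8)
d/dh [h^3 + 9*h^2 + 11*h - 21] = 3*h^2 + 18*h + 11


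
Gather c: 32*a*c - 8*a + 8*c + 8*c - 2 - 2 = -8*a + c*(32*a + 16) - 4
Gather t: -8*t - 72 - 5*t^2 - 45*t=-5*t^2 - 53*t - 72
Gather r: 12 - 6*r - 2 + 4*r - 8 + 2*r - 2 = 0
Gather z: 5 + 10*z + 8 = 10*z + 13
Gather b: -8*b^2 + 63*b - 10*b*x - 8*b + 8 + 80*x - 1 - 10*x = -8*b^2 + b*(55 - 10*x) + 70*x + 7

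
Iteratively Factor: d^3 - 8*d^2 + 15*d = (d - 3)*(d^2 - 5*d) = d*(d - 3)*(d - 5)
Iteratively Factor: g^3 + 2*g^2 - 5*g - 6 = (g + 1)*(g^2 + g - 6) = (g + 1)*(g + 3)*(g - 2)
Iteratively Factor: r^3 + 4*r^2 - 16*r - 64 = (r + 4)*(r^2 - 16) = (r + 4)^2*(r - 4)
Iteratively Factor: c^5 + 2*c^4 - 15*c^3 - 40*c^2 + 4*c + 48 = (c + 2)*(c^4 - 15*c^2 - 10*c + 24) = (c + 2)^2*(c^3 - 2*c^2 - 11*c + 12) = (c - 1)*(c + 2)^2*(c^2 - c - 12) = (c - 1)*(c + 2)^2*(c + 3)*(c - 4)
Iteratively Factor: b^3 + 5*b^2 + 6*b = (b + 3)*(b^2 + 2*b) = b*(b + 3)*(b + 2)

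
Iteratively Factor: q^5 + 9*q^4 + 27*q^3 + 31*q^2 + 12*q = (q + 4)*(q^4 + 5*q^3 + 7*q^2 + 3*q) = (q + 3)*(q + 4)*(q^3 + 2*q^2 + q) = (q + 1)*(q + 3)*(q + 4)*(q^2 + q) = q*(q + 1)*(q + 3)*(q + 4)*(q + 1)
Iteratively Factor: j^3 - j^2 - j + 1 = (j - 1)*(j^2 - 1) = (j - 1)*(j + 1)*(j - 1)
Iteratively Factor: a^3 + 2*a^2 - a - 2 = (a + 2)*(a^2 - 1) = (a + 1)*(a + 2)*(a - 1)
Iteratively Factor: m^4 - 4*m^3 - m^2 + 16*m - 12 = (m - 1)*(m^3 - 3*m^2 - 4*m + 12) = (m - 2)*(m - 1)*(m^2 - m - 6) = (m - 2)*(m - 1)*(m + 2)*(m - 3)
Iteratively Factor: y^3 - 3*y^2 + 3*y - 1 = (y - 1)*(y^2 - 2*y + 1) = (y - 1)^2*(y - 1)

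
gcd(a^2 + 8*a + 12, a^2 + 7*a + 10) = a + 2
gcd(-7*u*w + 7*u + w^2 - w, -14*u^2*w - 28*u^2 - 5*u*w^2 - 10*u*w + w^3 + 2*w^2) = 7*u - w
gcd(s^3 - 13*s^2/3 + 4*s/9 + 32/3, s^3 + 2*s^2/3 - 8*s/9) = s + 4/3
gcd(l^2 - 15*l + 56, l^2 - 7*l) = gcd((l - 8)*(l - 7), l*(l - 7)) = l - 7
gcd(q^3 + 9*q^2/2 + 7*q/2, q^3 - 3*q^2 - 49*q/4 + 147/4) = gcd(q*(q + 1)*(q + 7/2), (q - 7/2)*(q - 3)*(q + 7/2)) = q + 7/2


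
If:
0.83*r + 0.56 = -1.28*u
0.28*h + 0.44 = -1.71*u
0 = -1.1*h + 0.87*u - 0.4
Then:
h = -0.50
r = -0.40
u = -0.18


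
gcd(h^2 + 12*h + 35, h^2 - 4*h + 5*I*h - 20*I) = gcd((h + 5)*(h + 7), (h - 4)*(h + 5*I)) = 1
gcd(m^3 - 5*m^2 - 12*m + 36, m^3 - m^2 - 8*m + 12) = m^2 + m - 6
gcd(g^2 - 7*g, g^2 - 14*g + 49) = g - 7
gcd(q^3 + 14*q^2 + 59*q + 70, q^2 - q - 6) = q + 2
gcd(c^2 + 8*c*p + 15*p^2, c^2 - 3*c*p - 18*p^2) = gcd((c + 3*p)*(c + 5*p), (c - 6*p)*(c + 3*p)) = c + 3*p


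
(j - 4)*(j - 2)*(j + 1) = j^3 - 5*j^2 + 2*j + 8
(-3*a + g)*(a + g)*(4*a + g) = -12*a^3 - 11*a^2*g + 2*a*g^2 + g^3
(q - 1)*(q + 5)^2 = q^3 + 9*q^2 + 15*q - 25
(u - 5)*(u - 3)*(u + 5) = u^3 - 3*u^2 - 25*u + 75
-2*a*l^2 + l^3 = l^2*(-2*a + l)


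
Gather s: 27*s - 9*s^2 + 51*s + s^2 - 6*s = -8*s^2 + 72*s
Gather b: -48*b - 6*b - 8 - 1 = -54*b - 9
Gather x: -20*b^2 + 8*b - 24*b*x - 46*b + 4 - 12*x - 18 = -20*b^2 - 38*b + x*(-24*b - 12) - 14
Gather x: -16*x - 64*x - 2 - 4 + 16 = 10 - 80*x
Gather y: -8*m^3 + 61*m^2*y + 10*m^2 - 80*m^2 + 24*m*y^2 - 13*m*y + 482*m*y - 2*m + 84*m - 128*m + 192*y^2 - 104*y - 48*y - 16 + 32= -8*m^3 - 70*m^2 - 46*m + y^2*(24*m + 192) + y*(61*m^2 + 469*m - 152) + 16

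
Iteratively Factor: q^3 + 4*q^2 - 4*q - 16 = (q - 2)*(q^2 + 6*q + 8) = (q - 2)*(q + 4)*(q + 2)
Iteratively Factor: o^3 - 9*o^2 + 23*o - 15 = (o - 5)*(o^2 - 4*o + 3) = (o - 5)*(o - 3)*(o - 1)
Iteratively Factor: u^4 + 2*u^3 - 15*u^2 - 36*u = (u)*(u^3 + 2*u^2 - 15*u - 36) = u*(u - 4)*(u^2 + 6*u + 9) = u*(u - 4)*(u + 3)*(u + 3)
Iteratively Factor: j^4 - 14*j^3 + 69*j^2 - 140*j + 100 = (j - 5)*(j^3 - 9*j^2 + 24*j - 20) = (j - 5)^2*(j^2 - 4*j + 4) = (j - 5)^2*(j - 2)*(j - 2)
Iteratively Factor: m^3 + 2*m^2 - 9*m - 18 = (m - 3)*(m^2 + 5*m + 6) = (m - 3)*(m + 2)*(m + 3)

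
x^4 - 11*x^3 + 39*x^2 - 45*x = x*(x - 5)*(x - 3)^2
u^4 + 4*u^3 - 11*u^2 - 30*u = u*(u - 3)*(u + 2)*(u + 5)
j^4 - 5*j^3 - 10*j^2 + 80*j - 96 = (j - 4)*(j - 3)*(j - 2)*(j + 4)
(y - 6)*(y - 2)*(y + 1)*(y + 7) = y^4 - 45*y^2 + 40*y + 84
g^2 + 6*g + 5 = (g + 1)*(g + 5)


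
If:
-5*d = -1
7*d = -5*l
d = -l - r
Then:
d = 1/5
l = -7/25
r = 2/25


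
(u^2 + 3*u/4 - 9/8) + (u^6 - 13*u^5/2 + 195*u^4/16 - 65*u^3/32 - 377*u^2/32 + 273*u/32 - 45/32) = u^6 - 13*u^5/2 + 195*u^4/16 - 65*u^3/32 - 345*u^2/32 + 297*u/32 - 81/32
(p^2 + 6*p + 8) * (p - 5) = p^3 + p^2 - 22*p - 40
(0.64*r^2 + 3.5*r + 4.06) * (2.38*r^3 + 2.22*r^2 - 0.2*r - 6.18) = 1.5232*r^5 + 9.7508*r^4 + 17.3048*r^3 + 4.358*r^2 - 22.442*r - 25.0908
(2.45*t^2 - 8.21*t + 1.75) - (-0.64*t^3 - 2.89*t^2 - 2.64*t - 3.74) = 0.64*t^3 + 5.34*t^2 - 5.57*t + 5.49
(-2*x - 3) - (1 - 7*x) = 5*x - 4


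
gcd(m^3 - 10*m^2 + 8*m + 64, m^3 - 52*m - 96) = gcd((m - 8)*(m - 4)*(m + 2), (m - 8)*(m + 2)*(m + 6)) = m^2 - 6*m - 16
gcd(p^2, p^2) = p^2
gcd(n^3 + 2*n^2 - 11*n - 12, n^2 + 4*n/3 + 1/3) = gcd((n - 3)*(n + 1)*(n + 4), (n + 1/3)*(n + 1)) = n + 1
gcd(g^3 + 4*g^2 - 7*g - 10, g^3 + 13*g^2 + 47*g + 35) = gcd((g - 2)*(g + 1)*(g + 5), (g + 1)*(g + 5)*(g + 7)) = g^2 + 6*g + 5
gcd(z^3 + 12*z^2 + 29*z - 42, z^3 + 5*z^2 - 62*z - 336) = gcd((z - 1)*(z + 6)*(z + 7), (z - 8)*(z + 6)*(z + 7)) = z^2 + 13*z + 42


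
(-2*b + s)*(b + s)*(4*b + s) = -8*b^3 - 6*b^2*s + 3*b*s^2 + s^3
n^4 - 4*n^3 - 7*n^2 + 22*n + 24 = (n - 4)*(n - 3)*(n + 1)*(n + 2)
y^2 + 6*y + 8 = (y + 2)*(y + 4)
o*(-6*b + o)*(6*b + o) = -36*b^2*o + o^3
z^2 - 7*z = z*(z - 7)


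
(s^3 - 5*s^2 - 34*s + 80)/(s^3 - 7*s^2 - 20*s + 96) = (s^2 + 3*s - 10)/(s^2 + s - 12)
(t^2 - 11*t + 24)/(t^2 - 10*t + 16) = (t - 3)/(t - 2)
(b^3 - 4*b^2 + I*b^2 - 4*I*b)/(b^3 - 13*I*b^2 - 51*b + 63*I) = b*(b^2 + b*(-4 + I) - 4*I)/(b^3 - 13*I*b^2 - 51*b + 63*I)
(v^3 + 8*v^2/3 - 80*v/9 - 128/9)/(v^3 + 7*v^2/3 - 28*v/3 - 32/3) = (v + 4/3)/(v + 1)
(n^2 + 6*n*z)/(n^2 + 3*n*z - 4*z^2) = n*(n + 6*z)/(n^2 + 3*n*z - 4*z^2)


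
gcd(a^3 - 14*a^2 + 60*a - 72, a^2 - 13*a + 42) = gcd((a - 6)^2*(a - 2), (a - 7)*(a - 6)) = a - 6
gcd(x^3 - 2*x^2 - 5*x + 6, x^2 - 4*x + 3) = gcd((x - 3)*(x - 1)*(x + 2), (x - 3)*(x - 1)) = x^2 - 4*x + 3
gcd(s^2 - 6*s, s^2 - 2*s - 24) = s - 6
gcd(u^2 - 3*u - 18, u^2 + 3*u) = u + 3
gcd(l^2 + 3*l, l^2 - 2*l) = l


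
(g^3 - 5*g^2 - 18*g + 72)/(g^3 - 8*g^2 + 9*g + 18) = (g + 4)/(g + 1)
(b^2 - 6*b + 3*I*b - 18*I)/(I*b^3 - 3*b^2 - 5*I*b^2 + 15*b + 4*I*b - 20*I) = (-I*b^2 + b*(3 + 6*I) - 18)/(b^3 + b^2*(-5 + 3*I) + b*(4 - 15*I) - 20)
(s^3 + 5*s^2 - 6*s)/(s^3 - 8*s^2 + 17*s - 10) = s*(s + 6)/(s^2 - 7*s + 10)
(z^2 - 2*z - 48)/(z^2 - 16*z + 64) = (z + 6)/(z - 8)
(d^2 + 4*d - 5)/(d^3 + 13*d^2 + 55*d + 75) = (d - 1)/(d^2 + 8*d + 15)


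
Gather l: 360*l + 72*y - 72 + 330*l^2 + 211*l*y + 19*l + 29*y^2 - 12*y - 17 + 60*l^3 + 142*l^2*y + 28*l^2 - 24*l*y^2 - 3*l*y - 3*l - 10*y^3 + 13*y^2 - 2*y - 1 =60*l^3 + l^2*(142*y + 358) + l*(-24*y^2 + 208*y + 376) - 10*y^3 + 42*y^2 + 58*y - 90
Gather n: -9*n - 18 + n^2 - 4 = n^2 - 9*n - 22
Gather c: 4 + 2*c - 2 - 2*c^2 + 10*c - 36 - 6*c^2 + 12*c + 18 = -8*c^2 + 24*c - 16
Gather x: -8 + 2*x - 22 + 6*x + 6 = 8*x - 24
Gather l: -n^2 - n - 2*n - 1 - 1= -n^2 - 3*n - 2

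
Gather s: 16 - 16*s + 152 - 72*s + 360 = 528 - 88*s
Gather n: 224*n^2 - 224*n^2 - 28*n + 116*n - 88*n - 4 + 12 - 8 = 0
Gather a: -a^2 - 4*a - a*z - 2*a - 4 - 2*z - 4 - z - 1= -a^2 + a*(-z - 6) - 3*z - 9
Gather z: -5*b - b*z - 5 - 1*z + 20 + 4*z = -5*b + z*(3 - b) + 15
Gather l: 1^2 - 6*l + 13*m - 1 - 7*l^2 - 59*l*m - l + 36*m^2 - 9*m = -7*l^2 + l*(-59*m - 7) + 36*m^2 + 4*m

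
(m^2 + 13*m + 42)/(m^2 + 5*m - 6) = (m + 7)/(m - 1)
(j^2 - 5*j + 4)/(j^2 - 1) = (j - 4)/(j + 1)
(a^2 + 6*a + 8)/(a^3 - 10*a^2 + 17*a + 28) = (a^2 + 6*a + 8)/(a^3 - 10*a^2 + 17*a + 28)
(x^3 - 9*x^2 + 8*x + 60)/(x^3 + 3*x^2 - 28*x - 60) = (x - 6)/(x + 6)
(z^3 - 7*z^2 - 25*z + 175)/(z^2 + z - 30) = (z^2 - 2*z - 35)/(z + 6)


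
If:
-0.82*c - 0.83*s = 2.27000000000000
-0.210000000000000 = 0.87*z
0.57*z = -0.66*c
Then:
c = 0.21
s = -2.94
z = -0.24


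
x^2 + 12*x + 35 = (x + 5)*(x + 7)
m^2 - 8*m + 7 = (m - 7)*(m - 1)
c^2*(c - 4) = c^3 - 4*c^2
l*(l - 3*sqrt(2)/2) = l^2 - 3*sqrt(2)*l/2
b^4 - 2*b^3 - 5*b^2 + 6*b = b*(b - 3)*(b - 1)*(b + 2)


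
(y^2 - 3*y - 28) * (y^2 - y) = y^4 - 4*y^3 - 25*y^2 + 28*y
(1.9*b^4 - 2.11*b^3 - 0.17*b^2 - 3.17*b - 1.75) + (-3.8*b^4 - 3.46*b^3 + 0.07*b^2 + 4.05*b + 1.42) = -1.9*b^4 - 5.57*b^3 - 0.1*b^2 + 0.88*b - 0.33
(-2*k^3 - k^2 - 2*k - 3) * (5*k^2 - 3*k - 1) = -10*k^5 + k^4 - 5*k^3 - 8*k^2 + 11*k + 3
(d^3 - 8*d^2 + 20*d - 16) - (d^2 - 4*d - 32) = d^3 - 9*d^2 + 24*d + 16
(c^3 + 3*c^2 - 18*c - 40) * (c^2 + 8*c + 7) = c^5 + 11*c^4 + 13*c^3 - 163*c^2 - 446*c - 280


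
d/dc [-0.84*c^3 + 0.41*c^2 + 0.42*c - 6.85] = -2.52*c^2 + 0.82*c + 0.42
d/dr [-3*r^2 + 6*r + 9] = 6 - 6*r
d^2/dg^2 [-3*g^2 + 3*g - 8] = -6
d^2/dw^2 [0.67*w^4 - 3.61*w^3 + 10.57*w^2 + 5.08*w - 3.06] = 8.04*w^2 - 21.66*w + 21.14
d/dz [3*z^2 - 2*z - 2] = 6*z - 2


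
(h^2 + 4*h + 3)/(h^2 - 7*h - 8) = (h + 3)/(h - 8)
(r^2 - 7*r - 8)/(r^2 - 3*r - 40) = (r + 1)/(r + 5)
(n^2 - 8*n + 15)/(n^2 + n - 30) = (n - 3)/(n + 6)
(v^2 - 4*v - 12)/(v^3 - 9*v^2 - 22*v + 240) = (v + 2)/(v^2 - 3*v - 40)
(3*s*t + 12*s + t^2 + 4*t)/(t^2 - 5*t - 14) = (3*s*t + 12*s + t^2 + 4*t)/(t^2 - 5*t - 14)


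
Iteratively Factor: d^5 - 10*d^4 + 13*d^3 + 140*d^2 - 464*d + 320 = (d + 4)*(d^4 - 14*d^3 + 69*d^2 - 136*d + 80) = (d - 1)*(d + 4)*(d^3 - 13*d^2 + 56*d - 80) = (d - 5)*(d - 1)*(d + 4)*(d^2 - 8*d + 16) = (d - 5)*(d - 4)*(d - 1)*(d + 4)*(d - 4)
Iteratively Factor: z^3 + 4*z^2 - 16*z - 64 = (z - 4)*(z^2 + 8*z + 16) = (z - 4)*(z + 4)*(z + 4)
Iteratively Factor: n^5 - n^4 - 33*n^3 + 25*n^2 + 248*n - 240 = (n - 3)*(n^4 + 2*n^3 - 27*n^2 - 56*n + 80) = (n - 3)*(n + 4)*(n^3 - 2*n^2 - 19*n + 20) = (n - 3)*(n - 1)*(n + 4)*(n^2 - n - 20) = (n - 3)*(n - 1)*(n + 4)^2*(n - 5)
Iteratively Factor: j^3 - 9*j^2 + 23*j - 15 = (j - 1)*(j^2 - 8*j + 15) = (j - 3)*(j - 1)*(j - 5)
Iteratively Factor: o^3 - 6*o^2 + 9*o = (o)*(o^2 - 6*o + 9) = o*(o - 3)*(o - 3)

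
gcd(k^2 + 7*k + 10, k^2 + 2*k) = k + 2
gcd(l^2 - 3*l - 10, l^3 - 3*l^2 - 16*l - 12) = l + 2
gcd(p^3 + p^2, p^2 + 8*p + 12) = 1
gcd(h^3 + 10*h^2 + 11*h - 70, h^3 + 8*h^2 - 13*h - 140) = h^2 + 12*h + 35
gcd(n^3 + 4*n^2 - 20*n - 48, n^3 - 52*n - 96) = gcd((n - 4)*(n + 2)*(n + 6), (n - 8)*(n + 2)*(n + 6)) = n^2 + 8*n + 12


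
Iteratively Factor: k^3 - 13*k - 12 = (k - 4)*(k^2 + 4*k + 3) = (k - 4)*(k + 3)*(k + 1)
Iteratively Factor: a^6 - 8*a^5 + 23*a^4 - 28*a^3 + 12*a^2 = (a - 2)*(a^5 - 6*a^4 + 11*a^3 - 6*a^2) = (a - 2)*(a - 1)*(a^4 - 5*a^3 + 6*a^2) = (a - 3)*(a - 2)*(a - 1)*(a^3 - 2*a^2) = (a - 3)*(a - 2)^2*(a - 1)*(a^2) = a*(a - 3)*(a - 2)^2*(a - 1)*(a)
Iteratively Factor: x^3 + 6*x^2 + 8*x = (x + 4)*(x^2 + 2*x) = x*(x + 4)*(x + 2)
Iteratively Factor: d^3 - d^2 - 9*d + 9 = (d - 3)*(d^2 + 2*d - 3) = (d - 3)*(d + 3)*(d - 1)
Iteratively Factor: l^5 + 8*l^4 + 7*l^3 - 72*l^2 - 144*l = (l + 3)*(l^4 + 5*l^3 - 8*l^2 - 48*l) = l*(l + 3)*(l^3 + 5*l^2 - 8*l - 48) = l*(l + 3)*(l + 4)*(l^2 + l - 12) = l*(l - 3)*(l + 3)*(l + 4)*(l + 4)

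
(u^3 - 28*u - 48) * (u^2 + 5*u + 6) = u^5 + 5*u^4 - 22*u^3 - 188*u^2 - 408*u - 288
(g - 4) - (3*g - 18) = 14 - 2*g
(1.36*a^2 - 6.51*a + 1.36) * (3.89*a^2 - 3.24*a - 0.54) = 5.2904*a^4 - 29.7303*a^3 + 25.6484*a^2 - 0.891*a - 0.7344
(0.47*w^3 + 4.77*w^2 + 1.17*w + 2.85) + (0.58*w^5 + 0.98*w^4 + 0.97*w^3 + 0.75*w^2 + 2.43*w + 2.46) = 0.58*w^5 + 0.98*w^4 + 1.44*w^3 + 5.52*w^2 + 3.6*w + 5.31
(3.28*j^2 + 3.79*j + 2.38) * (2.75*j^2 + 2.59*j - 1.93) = 9.02*j^4 + 18.9177*j^3 + 10.0307*j^2 - 1.1505*j - 4.5934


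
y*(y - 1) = y^2 - y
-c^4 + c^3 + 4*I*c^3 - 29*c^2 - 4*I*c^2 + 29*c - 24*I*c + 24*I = (c - 8*I)*(c + 3*I)*(-I*c + 1)*(-I*c + I)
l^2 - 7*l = l*(l - 7)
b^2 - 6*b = b*(b - 6)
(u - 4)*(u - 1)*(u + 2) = u^3 - 3*u^2 - 6*u + 8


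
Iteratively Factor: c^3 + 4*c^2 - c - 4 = (c + 1)*(c^2 + 3*c - 4) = (c + 1)*(c + 4)*(c - 1)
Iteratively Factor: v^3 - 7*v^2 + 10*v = (v - 5)*(v^2 - 2*v) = v*(v - 5)*(v - 2)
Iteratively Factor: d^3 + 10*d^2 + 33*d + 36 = (d + 4)*(d^2 + 6*d + 9) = (d + 3)*(d + 4)*(d + 3)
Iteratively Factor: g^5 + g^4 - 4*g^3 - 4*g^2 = (g + 2)*(g^4 - g^3 - 2*g^2) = (g - 2)*(g + 2)*(g^3 + g^2) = (g - 2)*(g + 1)*(g + 2)*(g^2) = g*(g - 2)*(g + 1)*(g + 2)*(g)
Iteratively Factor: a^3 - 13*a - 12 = (a - 4)*(a^2 + 4*a + 3) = (a - 4)*(a + 1)*(a + 3)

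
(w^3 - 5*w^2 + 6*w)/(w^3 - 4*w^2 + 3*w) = (w - 2)/(w - 1)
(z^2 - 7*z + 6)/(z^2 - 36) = (z - 1)/(z + 6)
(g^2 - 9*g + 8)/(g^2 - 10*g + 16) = (g - 1)/(g - 2)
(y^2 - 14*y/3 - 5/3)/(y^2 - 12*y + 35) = (y + 1/3)/(y - 7)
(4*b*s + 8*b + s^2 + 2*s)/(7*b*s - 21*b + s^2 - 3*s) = (4*b*s + 8*b + s^2 + 2*s)/(7*b*s - 21*b + s^2 - 3*s)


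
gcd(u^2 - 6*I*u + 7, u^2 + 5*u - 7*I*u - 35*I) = u - 7*I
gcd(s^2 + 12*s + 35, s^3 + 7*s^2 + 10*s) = s + 5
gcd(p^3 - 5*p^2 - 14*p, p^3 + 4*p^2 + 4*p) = p^2 + 2*p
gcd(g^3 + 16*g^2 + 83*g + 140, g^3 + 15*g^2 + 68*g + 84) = g + 7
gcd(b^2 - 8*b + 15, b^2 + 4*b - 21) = b - 3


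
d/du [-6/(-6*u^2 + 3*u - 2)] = 18*(1 - 4*u)/(6*u^2 - 3*u + 2)^2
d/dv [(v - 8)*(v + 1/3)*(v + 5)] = 3*v^2 - 16*v/3 - 41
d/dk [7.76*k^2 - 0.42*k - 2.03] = 15.52*k - 0.42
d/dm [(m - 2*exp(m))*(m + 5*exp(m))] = 3*m*exp(m) + 2*m - 20*exp(2*m) + 3*exp(m)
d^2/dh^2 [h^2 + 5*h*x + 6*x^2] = 2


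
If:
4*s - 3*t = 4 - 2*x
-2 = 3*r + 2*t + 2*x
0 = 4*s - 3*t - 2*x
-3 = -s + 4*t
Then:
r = -32/39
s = -1/13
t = -10/13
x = 1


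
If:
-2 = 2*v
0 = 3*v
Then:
No Solution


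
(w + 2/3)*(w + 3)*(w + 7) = w^3 + 32*w^2/3 + 83*w/3 + 14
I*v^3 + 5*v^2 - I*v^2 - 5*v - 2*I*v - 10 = (v - 2)*(v - 5*I)*(I*v + I)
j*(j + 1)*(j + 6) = j^3 + 7*j^2 + 6*j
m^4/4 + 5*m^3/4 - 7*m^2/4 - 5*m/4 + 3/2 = (m/4 + 1/4)*(m - 1)^2*(m + 6)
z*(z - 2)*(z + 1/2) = z^3 - 3*z^2/2 - z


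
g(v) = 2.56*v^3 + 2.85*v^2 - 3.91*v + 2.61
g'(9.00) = 669.47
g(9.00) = 2064.51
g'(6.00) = 306.77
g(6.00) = 634.71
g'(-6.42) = 276.04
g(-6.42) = -532.22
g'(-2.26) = 22.43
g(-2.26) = -3.55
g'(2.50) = 58.34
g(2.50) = 50.65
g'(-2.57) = 32.17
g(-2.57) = -11.97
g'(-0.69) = -4.19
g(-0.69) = 5.82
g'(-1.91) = 13.22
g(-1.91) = 2.64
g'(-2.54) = 31.16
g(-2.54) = -11.02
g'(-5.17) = 171.90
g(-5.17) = -254.76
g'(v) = 7.68*v^2 + 5.7*v - 3.91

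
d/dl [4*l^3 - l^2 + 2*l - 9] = 12*l^2 - 2*l + 2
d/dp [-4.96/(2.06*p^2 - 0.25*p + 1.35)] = (20.4352*p - 1.24)/(2.06*p^2 - 0.25*p + 1.35)^2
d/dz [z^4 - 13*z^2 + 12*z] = 4*z^3 - 26*z + 12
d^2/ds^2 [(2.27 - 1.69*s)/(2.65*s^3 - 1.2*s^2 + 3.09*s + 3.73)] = (-71.20815*s^5 + 223.5381*s^4 - 92.68767*s^3 + 331.59783*s^2 - 230.51649*s + 102.62628)/(18.609625*s^9 - 25.281*s^8 + 76.546575*s^7 + 17.896575*s^6 + 18.087795*s^5 + 164.99907*s^4 + 57.126144*s^3 + 56.756799*s^2 + 128.972583*s + 51.895117)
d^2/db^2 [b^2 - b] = 2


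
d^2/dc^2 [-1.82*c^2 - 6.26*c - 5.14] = -3.64000000000000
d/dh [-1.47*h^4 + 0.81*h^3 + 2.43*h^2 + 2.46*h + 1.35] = -5.88*h^3 + 2.43*h^2 + 4.86*h + 2.46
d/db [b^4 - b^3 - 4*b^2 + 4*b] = 4*b^3 - 3*b^2 - 8*b + 4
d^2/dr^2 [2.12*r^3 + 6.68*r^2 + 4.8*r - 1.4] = 12.72*r + 13.36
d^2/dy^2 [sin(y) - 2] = -sin(y)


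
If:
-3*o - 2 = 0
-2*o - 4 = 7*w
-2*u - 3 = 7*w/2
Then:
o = -2/3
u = -5/6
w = -8/21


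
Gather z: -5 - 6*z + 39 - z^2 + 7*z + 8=-z^2 + z + 42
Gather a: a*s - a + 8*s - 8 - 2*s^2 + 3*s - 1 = a*(s - 1) - 2*s^2 + 11*s - 9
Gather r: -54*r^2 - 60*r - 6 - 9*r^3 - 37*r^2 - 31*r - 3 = -9*r^3 - 91*r^2 - 91*r - 9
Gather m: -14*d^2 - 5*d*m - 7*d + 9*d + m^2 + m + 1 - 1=-14*d^2 + 2*d + m^2 + m*(1 - 5*d)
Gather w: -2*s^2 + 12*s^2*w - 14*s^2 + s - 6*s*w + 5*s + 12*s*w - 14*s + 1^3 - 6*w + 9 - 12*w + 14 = -16*s^2 - 8*s + w*(12*s^2 + 6*s - 18) + 24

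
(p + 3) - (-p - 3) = 2*p + 6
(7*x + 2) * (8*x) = 56*x^2 + 16*x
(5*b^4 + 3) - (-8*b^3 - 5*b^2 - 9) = 5*b^4 + 8*b^3 + 5*b^2 + 12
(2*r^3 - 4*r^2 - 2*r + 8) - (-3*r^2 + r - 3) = 2*r^3 - r^2 - 3*r + 11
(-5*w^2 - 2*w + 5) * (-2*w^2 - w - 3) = 10*w^4 + 9*w^3 + 7*w^2 + w - 15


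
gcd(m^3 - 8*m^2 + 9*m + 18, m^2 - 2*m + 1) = 1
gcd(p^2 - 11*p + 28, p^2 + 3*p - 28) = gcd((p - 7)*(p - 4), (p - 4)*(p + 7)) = p - 4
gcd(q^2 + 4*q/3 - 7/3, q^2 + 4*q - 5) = q - 1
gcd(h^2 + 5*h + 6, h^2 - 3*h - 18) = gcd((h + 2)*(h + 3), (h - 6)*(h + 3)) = h + 3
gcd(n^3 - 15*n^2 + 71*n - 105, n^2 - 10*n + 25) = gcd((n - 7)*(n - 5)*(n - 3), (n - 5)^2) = n - 5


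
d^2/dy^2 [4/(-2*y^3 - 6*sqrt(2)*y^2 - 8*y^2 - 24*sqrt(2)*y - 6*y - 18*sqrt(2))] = 4*((3*y + 4 + 3*sqrt(2))*(y^3 + 4*y^2 + 3*sqrt(2)*y^2 + 3*y + 12*sqrt(2)*y + 9*sqrt(2)) - (3*y^2 + 8*y + 6*sqrt(2)*y + 3 + 12*sqrt(2))^2)/(y^3 + 4*y^2 + 3*sqrt(2)*y^2 + 3*y + 12*sqrt(2)*y + 9*sqrt(2))^3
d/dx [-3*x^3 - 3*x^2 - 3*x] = -9*x^2 - 6*x - 3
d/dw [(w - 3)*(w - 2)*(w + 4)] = 3*w^2 - 2*w - 14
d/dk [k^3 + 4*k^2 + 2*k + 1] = 3*k^2 + 8*k + 2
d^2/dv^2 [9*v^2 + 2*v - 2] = 18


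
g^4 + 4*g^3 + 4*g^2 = g^2*(g + 2)^2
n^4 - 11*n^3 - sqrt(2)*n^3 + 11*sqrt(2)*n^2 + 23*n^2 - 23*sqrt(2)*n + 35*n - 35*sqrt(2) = (n - 7)*(n - 5)*(n + 1)*(n - sqrt(2))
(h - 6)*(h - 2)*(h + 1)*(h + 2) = h^4 - 5*h^3 - 10*h^2 + 20*h + 24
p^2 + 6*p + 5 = (p + 1)*(p + 5)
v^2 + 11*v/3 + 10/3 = (v + 5/3)*(v + 2)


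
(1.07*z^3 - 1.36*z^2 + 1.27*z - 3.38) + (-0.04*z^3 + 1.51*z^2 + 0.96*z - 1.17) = 1.03*z^3 + 0.15*z^2 + 2.23*z - 4.55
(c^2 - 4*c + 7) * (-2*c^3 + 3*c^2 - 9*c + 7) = -2*c^5 + 11*c^4 - 35*c^3 + 64*c^2 - 91*c + 49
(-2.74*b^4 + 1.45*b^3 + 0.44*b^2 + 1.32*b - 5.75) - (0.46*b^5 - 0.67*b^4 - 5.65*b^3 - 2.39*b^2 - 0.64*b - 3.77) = -0.46*b^5 - 2.07*b^4 + 7.1*b^3 + 2.83*b^2 + 1.96*b - 1.98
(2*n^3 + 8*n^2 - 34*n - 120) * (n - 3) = 2*n^4 + 2*n^3 - 58*n^2 - 18*n + 360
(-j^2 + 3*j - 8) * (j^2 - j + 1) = -j^4 + 4*j^3 - 12*j^2 + 11*j - 8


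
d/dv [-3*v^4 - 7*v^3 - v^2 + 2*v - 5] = -12*v^3 - 21*v^2 - 2*v + 2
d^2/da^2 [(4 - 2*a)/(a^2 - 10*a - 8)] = 4*(4*(a - 5)^2*(a - 2) + 3*(a - 4)*(-a^2 + 10*a + 8))/(-a^2 + 10*a + 8)^3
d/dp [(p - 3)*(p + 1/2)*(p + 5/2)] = 3*p^2 - 31/4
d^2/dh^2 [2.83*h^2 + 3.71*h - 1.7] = 5.66000000000000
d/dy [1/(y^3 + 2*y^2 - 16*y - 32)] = (-3*y^2 - 4*y + 16)/(y^3 + 2*y^2 - 16*y - 32)^2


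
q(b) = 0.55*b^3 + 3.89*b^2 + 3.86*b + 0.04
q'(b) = 1.65*b^2 + 7.78*b + 3.86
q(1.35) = 13.69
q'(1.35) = 17.37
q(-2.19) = 4.47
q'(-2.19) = -5.26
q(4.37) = 137.09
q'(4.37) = 69.37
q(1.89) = 24.94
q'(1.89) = 24.46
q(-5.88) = 0.02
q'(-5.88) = 15.16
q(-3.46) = 10.47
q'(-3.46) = -3.31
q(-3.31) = 9.94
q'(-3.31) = -3.81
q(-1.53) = 1.27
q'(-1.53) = -4.18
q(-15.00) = -1038.86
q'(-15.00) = 258.41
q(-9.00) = -120.56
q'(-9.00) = 67.49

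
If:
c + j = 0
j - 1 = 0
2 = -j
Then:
No Solution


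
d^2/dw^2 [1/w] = 2/w^3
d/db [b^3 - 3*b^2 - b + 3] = 3*b^2 - 6*b - 1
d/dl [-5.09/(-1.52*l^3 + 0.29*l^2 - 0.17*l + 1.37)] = (-23.2104*l^2 + 2.9522*l - 0.8653)/(1.52*l^3 - 0.29*l^2 + 0.17*l - 1.37)^2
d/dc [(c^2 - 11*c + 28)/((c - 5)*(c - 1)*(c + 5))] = (-c^4 + 22*c^3 - 120*c^2 + 106*c + 425)/(c^6 - 2*c^5 - 49*c^4 + 100*c^3 + 575*c^2 - 1250*c + 625)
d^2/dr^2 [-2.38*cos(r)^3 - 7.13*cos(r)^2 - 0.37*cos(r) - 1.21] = 2.155*cos(r) + 14.26*cos(2*r) + 5.355*cos(3*r)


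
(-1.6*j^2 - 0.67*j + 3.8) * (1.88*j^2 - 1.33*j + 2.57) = -3.008*j^4 + 0.8684*j^3 + 3.9231*j^2 - 6.7759*j + 9.766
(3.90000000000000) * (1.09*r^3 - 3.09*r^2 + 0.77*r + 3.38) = 4.251*r^3 - 12.051*r^2 + 3.003*r + 13.182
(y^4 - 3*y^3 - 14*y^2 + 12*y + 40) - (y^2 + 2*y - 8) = y^4 - 3*y^3 - 15*y^2 + 10*y + 48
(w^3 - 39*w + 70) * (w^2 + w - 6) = w^5 + w^4 - 45*w^3 + 31*w^2 + 304*w - 420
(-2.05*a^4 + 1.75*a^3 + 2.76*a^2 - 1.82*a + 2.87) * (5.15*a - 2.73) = -10.5575*a^5 + 14.609*a^4 + 9.4365*a^3 - 16.9078*a^2 + 19.7491*a - 7.8351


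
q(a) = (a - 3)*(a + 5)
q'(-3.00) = -4.00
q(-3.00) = -12.00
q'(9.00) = 20.00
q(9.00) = 84.00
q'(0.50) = 3.00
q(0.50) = -13.75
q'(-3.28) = -4.56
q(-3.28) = -10.80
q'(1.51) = 5.02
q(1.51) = -9.70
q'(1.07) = 4.14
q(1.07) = -11.72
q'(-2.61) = -3.22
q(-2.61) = -13.41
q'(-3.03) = -4.06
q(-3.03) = -11.88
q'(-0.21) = 1.58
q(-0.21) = -15.38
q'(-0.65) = 0.70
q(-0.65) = -15.88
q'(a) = 2*a + 2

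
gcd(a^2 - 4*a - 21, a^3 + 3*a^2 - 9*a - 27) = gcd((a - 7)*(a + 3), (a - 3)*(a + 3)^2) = a + 3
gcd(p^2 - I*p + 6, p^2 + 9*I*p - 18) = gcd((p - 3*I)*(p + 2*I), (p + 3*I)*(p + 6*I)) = 1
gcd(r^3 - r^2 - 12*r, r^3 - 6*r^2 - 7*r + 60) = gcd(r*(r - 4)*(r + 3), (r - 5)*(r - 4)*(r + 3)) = r^2 - r - 12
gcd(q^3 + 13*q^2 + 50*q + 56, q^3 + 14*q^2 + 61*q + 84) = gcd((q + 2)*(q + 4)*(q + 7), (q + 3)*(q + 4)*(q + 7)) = q^2 + 11*q + 28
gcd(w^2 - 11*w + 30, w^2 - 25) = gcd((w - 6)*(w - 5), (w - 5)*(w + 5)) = w - 5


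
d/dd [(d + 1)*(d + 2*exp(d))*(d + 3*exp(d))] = 5*d^2*exp(d) + 3*d^2 + 12*d*exp(2*d) + 15*d*exp(d) + 2*d + 18*exp(2*d) + 5*exp(d)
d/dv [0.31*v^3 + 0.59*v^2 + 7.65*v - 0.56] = 0.93*v^2 + 1.18*v + 7.65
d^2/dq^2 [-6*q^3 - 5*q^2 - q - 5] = -36*q - 10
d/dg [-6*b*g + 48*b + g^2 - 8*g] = -6*b + 2*g - 8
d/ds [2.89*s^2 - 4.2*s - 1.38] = 5.78*s - 4.2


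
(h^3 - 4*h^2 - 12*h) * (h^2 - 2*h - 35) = h^5 - 6*h^4 - 39*h^3 + 164*h^2 + 420*h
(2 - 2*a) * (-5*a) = 10*a^2 - 10*a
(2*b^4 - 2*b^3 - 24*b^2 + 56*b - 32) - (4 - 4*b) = 2*b^4 - 2*b^3 - 24*b^2 + 60*b - 36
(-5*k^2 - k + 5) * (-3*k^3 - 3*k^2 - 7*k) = 15*k^5 + 18*k^4 + 23*k^3 - 8*k^2 - 35*k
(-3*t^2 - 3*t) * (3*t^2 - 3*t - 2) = -9*t^4 + 15*t^2 + 6*t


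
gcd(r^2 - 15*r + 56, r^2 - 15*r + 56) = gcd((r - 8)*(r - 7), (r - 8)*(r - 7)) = r^2 - 15*r + 56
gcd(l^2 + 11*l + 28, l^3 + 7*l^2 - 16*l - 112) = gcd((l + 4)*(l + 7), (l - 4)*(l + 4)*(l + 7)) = l^2 + 11*l + 28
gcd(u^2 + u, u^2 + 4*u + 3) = u + 1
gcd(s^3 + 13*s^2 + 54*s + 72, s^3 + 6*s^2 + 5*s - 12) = s^2 + 7*s + 12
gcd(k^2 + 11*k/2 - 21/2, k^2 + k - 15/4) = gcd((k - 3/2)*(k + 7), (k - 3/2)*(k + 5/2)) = k - 3/2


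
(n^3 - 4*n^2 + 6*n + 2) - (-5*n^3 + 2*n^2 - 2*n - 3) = 6*n^3 - 6*n^2 + 8*n + 5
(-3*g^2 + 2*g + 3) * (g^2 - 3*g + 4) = -3*g^4 + 11*g^3 - 15*g^2 - g + 12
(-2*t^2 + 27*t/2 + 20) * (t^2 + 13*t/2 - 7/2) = -2*t^4 + t^3/2 + 459*t^2/4 + 331*t/4 - 70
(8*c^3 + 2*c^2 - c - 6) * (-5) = -40*c^3 - 10*c^2 + 5*c + 30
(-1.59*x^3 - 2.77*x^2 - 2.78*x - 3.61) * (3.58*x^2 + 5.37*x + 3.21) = -5.6922*x^5 - 18.4549*x^4 - 29.9312*x^3 - 36.7441*x^2 - 28.3095*x - 11.5881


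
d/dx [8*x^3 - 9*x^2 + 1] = 6*x*(4*x - 3)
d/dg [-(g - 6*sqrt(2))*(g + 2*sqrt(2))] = -2*g + 4*sqrt(2)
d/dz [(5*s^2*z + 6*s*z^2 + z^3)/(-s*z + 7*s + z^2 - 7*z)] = (z*(s - 2*z + 7)*(5*s^2 + 6*s*z + z^2) - (5*s^2 + 12*s*z + 3*z^2)*(s*z - 7*s - z^2 + 7*z))/(s*z - 7*s - z^2 + 7*z)^2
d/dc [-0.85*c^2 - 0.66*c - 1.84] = -1.7*c - 0.66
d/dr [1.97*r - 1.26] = 1.97000000000000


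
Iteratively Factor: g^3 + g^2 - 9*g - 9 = (g + 3)*(g^2 - 2*g - 3) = (g - 3)*(g + 3)*(g + 1)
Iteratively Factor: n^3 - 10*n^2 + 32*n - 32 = (n - 2)*(n^2 - 8*n + 16) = (n - 4)*(n - 2)*(n - 4)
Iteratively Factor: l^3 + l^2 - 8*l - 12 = (l + 2)*(l^2 - l - 6) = (l + 2)^2*(l - 3)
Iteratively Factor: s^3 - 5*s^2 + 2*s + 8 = (s + 1)*(s^2 - 6*s + 8) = (s - 4)*(s + 1)*(s - 2)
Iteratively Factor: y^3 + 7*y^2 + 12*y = (y + 3)*(y^2 + 4*y) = y*(y + 3)*(y + 4)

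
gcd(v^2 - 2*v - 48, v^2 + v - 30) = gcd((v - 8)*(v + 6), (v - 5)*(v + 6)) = v + 6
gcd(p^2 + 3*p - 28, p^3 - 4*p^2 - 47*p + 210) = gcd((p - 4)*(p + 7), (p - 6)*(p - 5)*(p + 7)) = p + 7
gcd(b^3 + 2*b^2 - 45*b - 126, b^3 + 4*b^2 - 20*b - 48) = b + 6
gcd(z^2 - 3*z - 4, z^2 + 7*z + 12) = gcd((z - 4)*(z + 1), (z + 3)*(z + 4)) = 1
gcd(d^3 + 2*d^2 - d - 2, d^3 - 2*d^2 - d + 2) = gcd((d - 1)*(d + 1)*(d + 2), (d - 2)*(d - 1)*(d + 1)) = d^2 - 1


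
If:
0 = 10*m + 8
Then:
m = -4/5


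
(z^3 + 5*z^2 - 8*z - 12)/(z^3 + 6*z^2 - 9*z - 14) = (z + 6)/(z + 7)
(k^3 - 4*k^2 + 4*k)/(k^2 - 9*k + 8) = k*(k^2 - 4*k + 4)/(k^2 - 9*k + 8)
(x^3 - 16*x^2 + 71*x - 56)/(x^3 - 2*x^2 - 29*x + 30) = (x^2 - 15*x + 56)/(x^2 - x - 30)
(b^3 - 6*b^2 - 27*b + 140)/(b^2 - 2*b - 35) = b - 4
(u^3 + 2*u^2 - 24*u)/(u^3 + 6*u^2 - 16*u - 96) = u/(u + 4)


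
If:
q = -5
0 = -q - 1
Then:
No Solution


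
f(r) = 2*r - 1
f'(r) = 2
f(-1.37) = -3.74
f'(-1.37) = 2.00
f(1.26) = 1.52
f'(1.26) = 2.00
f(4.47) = 7.94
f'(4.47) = 2.00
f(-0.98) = -2.96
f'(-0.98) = 2.00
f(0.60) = 0.20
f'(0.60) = 2.00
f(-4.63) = -10.26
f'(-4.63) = 2.00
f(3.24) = 5.48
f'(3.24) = 2.00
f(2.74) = 4.48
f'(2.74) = 2.00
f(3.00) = 5.00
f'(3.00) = 2.00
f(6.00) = 11.00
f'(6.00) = 2.00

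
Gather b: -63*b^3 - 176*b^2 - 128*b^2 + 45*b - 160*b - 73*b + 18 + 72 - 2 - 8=-63*b^3 - 304*b^2 - 188*b + 80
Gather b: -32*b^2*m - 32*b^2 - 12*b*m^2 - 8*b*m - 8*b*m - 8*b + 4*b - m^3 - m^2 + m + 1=b^2*(-32*m - 32) + b*(-12*m^2 - 16*m - 4) - m^3 - m^2 + m + 1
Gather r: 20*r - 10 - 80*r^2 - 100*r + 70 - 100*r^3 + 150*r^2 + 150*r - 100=-100*r^3 + 70*r^2 + 70*r - 40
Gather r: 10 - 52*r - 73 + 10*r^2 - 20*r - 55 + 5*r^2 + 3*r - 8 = 15*r^2 - 69*r - 126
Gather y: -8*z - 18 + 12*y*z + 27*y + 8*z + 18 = y*(12*z + 27)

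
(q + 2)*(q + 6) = q^2 + 8*q + 12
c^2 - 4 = (c - 2)*(c + 2)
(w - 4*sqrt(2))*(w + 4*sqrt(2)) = w^2 - 32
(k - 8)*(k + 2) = k^2 - 6*k - 16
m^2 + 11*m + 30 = (m + 5)*(m + 6)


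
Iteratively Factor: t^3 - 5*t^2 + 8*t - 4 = (t - 2)*(t^2 - 3*t + 2) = (t - 2)*(t - 1)*(t - 2)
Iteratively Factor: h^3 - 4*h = (h - 2)*(h^2 + 2*h) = (h - 2)*(h + 2)*(h)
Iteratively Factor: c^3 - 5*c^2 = (c - 5)*(c^2) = c*(c - 5)*(c)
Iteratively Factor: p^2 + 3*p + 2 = (p + 2)*(p + 1)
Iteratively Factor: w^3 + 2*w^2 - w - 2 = (w + 1)*(w^2 + w - 2) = (w + 1)*(w + 2)*(w - 1)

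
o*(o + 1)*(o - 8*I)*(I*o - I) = I*o^4 + 8*o^3 - I*o^2 - 8*o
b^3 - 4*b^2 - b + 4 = (b - 4)*(b - 1)*(b + 1)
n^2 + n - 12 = (n - 3)*(n + 4)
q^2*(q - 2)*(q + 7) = q^4 + 5*q^3 - 14*q^2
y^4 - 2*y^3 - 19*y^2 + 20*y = y*(y - 5)*(y - 1)*(y + 4)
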